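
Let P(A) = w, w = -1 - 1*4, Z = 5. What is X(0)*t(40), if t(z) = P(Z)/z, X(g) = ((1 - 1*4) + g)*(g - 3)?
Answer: -9/8 ≈ -1.1250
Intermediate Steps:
w = -5 (w = -1 - 4 = -5)
P(A) = -5
X(g) = (-3 + g)² (X(g) = ((1 - 4) + g)*(-3 + g) = (-3 + g)*(-3 + g) = (-3 + g)²)
t(z) = -5/z
X(0)*t(40) = (-3 + 0)²*(-5/40) = (-3)²*(-5*1/40) = 9*(-⅛) = -9/8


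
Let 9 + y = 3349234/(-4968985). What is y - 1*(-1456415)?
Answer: 1033836602668/709855 ≈ 1.4564e+6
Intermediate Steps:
y = -6867157/709855 (y = -9 + 3349234/(-4968985) = -9 + 3349234*(-1/4968985) = -9 - 478462/709855 = -6867157/709855 ≈ -9.6740)
y - 1*(-1456415) = -6867157/709855 - 1*(-1456415) = -6867157/709855 + 1456415 = 1033836602668/709855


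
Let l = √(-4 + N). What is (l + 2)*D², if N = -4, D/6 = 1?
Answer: 72 + 72*I*√2 ≈ 72.0 + 101.82*I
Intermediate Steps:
D = 6 (D = 6*1 = 6)
l = 2*I*√2 (l = √(-4 - 4) = √(-8) = 2*I*√2 ≈ 2.8284*I)
(l + 2)*D² = (2*I*√2 + 2)*6² = (2 + 2*I*√2)*36 = 72 + 72*I*√2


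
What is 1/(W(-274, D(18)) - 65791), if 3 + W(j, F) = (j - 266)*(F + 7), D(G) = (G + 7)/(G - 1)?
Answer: -17/1196258 ≈ -1.4211e-5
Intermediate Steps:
D(G) = (7 + G)/(-1 + G)
W(j, F) = -3 + (-266 + j)*(7 + F) (W(j, F) = -3 + (j - 266)*(F + 7) = -3 + (-266 + j)*(7 + F))
1/(W(-274, D(18)) - 65791) = 1/((-1865 - 266*(7 + 18)/(-1 + 18) + 7*(-274) + ((7 + 18)/(-1 + 18))*(-274)) - 65791) = 1/((-1865 - 266*25/17 - 1918 + (25/17)*(-274)) - 65791) = 1/((-1865 - 6650/17 - 1918 - 6850/17) - 65791) = 1/(-77811/17 - 65791) = 1/(-1196258/17) = -17/1196258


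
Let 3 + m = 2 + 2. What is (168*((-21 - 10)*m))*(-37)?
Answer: 192696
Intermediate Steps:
m = 1 (m = -3 + (2 + 2) = -3 + 4 = 1)
(168*((-21 - 10)*m))*(-37) = (168*((-21 - 10)*1))*(-37) = (168*(-31*1))*(-37) = (168*(-31))*(-37) = -5208*(-37) = 192696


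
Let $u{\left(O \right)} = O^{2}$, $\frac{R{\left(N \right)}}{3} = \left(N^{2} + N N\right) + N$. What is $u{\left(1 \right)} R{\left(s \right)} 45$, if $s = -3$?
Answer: $2025$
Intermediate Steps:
$R{\left(N \right)} = 3 N + 6 N^{2}$ ($R{\left(N \right)} = 3 \left(\left(N^{2} + N N\right) + N\right) = 3 \left(\left(N^{2} + N^{2}\right) + N\right) = 3 \left(2 N^{2} + N\right) = 3 \left(N + 2 N^{2}\right) = 3 N + 6 N^{2}$)
$u{\left(1 \right)} R{\left(s \right)} 45 = 1^{2} \cdot 3 \left(-3\right) \left(1 + 2 \left(-3\right)\right) 45 = 1 \cdot 3 \left(-3\right) \left(1 - 6\right) 45 = 1 \cdot 3 \left(-3\right) \left(-5\right) 45 = 1 \cdot 45 \cdot 45 = 45 \cdot 45 = 2025$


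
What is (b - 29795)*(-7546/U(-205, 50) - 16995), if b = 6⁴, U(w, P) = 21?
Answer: 1483743437/3 ≈ 4.9458e+8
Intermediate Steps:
b = 1296
(b - 29795)*(-7546/U(-205, 50) - 16995) = (1296 - 29795)*(-7546/21 - 16995) = -28499*(-7546*1/21 - 16995) = -28499*(-1078/3 - 16995) = -28499*(-52063/3) = 1483743437/3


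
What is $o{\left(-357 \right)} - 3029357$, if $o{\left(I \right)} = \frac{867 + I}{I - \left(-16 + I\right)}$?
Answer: $- \frac{24234601}{8} \approx -3.0293 \cdot 10^{6}$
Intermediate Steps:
$o{\left(I \right)} = \frac{867}{16} + \frac{I}{16}$ ($o{\left(I \right)} = \frac{867 + I}{16} = \left(867 + I\right) \frac{1}{16} = \frac{867}{16} + \frac{I}{16}$)
$o{\left(-357 \right)} - 3029357 = \left(\frac{867}{16} + \frac{1}{16} \left(-357\right)\right) - 3029357 = \left(\frac{867}{16} - \frac{357}{16}\right) - 3029357 = \frac{255}{8} - 3029357 = - \frac{24234601}{8}$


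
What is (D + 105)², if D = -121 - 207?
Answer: 49729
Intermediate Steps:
D = -328
(D + 105)² = (-328 + 105)² = (-223)² = 49729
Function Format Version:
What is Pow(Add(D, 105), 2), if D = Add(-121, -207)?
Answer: 49729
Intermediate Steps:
D = -328
Pow(Add(D, 105), 2) = Pow(Add(-328, 105), 2) = Pow(-223, 2) = 49729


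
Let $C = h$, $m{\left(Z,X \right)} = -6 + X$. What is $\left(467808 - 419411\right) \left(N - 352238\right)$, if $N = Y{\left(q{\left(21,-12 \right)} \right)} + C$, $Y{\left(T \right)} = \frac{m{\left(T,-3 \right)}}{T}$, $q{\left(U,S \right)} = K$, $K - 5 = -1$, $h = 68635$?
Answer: $- \frac{54902573137}{4} \approx -1.3726 \cdot 10^{10}$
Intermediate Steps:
$K = 4$ ($K = 5 - 1 = 4$)
$q{\left(U,S \right)} = 4$
$C = 68635$
$Y{\left(T \right)} = - \frac{9}{T}$ ($Y{\left(T \right)} = \frac{-6 - 3}{T} = - \frac{9}{T}$)
$N = \frac{274531}{4}$ ($N = - \frac{9}{4} + 68635 = \frac{274531}{4} \approx 68633.0$)
$\left(467808 - 419411\right) \left(N - 352238\right) = \left(467808 - 419411\right) \left(\frac{274531}{4} - 352238\right) = 48397 \left(- \frac{1134421}{4}\right) = - \frac{54902573137}{4}$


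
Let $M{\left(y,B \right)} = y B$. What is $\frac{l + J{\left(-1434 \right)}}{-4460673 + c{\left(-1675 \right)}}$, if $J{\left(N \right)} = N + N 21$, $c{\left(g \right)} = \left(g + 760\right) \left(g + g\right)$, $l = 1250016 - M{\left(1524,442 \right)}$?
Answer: $- \frac{60540}{155047} \approx -0.39046$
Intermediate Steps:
$M{\left(y,B \right)} = B y$
$l = 576408$ ($l = 1250016 - 442 \cdot 1524 = 1250016 - 673608 = 576408$)
$c{\left(g \right)} = 2 g \left(760 + g\right)$ ($c{\left(g \right)} = \left(760 + g\right) 2 g = 2 g \left(760 + g\right)$)
$J{\left(N \right)} = 22 N$ ($J{\left(N \right)} = N + 21 N = 22 N$)
$\frac{l + J{\left(-1434 \right)}}{-4460673 + c{\left(-1675 \right)}} = \frac{576408 + 22 \left(-1434\right)}{-4460673 + 2 \left(-1675\right) \left(760 - 1675\right)} = \frac{576408 - 31548}{-4460673 + 2 \left(-1675\right) \left(-915\right)} = \frac{544860}{-4460673 + 3065250} = \frac{544860}{-1395423} = 544860 \left(- \frac{1}{1395423}\right) = - \frac{60540}{155047}$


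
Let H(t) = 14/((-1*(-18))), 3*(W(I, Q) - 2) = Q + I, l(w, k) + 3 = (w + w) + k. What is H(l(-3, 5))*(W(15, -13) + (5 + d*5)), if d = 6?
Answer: 791/27 ≈ 29.296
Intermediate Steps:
l(w, k) = -3 + k + 2*w (l(w, k) = -3 + ((w + w) + k) = -3 + (2*w + k) = -3 + (k + 2*w) = -3 + k + 2*w)
W(I, Q) = 2 + I/3 + Q/3 (W(I, Q) = 2 + (Q + I)/3 = 2 + (I + Q)/3 = 2 + (I/3 + Q/3) = 2 + I/3 + Q/3)
H(t) = 7/9 (H(t) = 14/18 = 14*(1/18) = 7/9)
H(l(-3, 5))*(W(15, -13) + (5 + d*5)) = 7*((2 + (⅓)*15 + (⅓)*(-13)) + (5 + 6*5))/9 = 7*((2 + 5 - 13/3) + (5 + 30))/9 = 7*(8/3 + 35)/9 = (7/9)*(113/3) = 791/27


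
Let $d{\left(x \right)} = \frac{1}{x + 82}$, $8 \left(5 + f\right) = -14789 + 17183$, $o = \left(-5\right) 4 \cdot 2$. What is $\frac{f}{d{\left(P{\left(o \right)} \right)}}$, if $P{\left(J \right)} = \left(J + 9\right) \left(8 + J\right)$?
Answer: $\frac{632049}{2} \approx 3.1602 \cdot 10^{5}$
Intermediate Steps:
$o = -40$ ($o = \left(-20\right) 2 = -40$)
$f = \frac{1177}{4}$ ($f = -5 + \frac{-14789 + 17183}{8} = -5 + \frac{1}{8} \cdot 2394 = -5 + \frac{1197}{4} = \frac{1177}{4} \approx 294.25$)
$P{\left(J \right)} = \left(8 + J\right) \left(9 + J\right)$ ($P{\left(J \right)} = \left(9 + J\right) \left(8 + J\right) = \left(8 + J\right) \left(9 + J\right)$)
$d{\left(x \right)} = \frac{1}{82 + x}$
$\frac{f}{d{\left(P{\left(o \right)} \right)}} = \frac{1177}{4 \frac{1}{82 + \left(72 + \left(-40\right)^{2} + 17 \left(-40\right)\right)}} = \frac{1177}{4 \frac{1}{82 + \left(72 + 1600 - 680\right)}} = \frac{1177}{4 \frac{1}{82 + 992}} = \frac{1177}{4 \cdot \frac{1}{1074}} = \frac{1177 \frac{1}{\frac{1}{1074}}}{4} = \frac{1177}{4} \cdot 1074 = \frac{632049}{2}$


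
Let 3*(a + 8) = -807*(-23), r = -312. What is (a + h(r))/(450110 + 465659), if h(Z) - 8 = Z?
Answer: 5875/915769 ≈ 0.0064154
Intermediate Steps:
h(Z) = 8 + Z
a = 6179 (a = -8 + (-807*(-23))/3 = -8 + (1/3)*18561 = -8 + 6187 = 6179)
(a + h(r))/(450110 + 465659) = (6179 + (8 - 312))/(450110 + 465659) = (6179 - 304)/915769 = 5875*(1/915769) = 5875/915769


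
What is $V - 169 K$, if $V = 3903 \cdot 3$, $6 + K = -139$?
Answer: $36214$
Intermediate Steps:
$K = -145$ ($K = -6 - 139 = -145$)
$V = 11709$
$V - 169 K = 11709 - 169 \left(-145\right) = 11709 - -24505 = 11709 + 24505 = 36214$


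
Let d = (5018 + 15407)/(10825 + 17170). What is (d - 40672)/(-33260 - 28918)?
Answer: 227718443/348134622 ≈ 0.65411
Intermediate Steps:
d = 4085/5599 (d = 20425/27995 = 20425*(1/27995) = 4085/5599 ≈ 0.72959)
(d - 40672)/(-33260 - 28918) = (4085/5599 - 40672)/(-33260 - 28918) = -227718443/5599/(-62178) = -227718443/5599*(-1/62178) = 227718443/348134622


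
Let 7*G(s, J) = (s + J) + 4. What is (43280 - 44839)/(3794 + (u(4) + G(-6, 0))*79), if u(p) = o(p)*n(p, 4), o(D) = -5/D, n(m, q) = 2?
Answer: -21826/50035 ≈ -0.43621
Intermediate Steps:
G(s, J) = 4/7 + J/7 + s/7 (G(s, J) = ((s + J) + 4)/7 = ((J + s) + 4)/7 = (4 + J + s)/7 = 4/7 + J/7 + s/7)
u(p) = -10/p (u(p) = -5/p*2 = -10/p)
(43280 - 44839)/(3794 + (u(4) + G(-6, 0))*79) = (43280 - 44839)/(3794 + (-10/4 + (4/7 + (⅐)*0 + (⅐)*(-6)))*79) = -1559/(3794 + (-10*¼ + (4/7 + 0 - 6/7))*79) = -1559/(3794 + (-5/2 - 2/7)*79) = -1559/(3794 - 39/14*79) = -1559/(3794 - 3081/14) = -1559/50035/14 = -1559*14/50035 = -21826/50035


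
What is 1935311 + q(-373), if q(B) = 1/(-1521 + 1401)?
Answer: 232237319/120 ≈ 1.9353e+6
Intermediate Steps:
q(B) = -1/120 (q(B) = 1/(-120) = -1/120)
1935311 + q(-373) = 1935311 - 1/120 = 232237319/120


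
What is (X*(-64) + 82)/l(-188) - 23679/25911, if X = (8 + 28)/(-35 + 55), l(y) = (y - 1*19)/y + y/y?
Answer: -95044057/5686025 ≈ -16.715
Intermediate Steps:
l(y) = 1 + (-19 + y)/y (l(y) = (y - 19)/y + 1 = (-19 + y)/y + 1 = 1 + (-19 + y)/y)
X = 9/5 (X = 36/20 = 36*(1/20) = 9/5 ≈ 1.8000)
(X*(-64) + 82)/l(-188) - 23679/25911 = ((9/5)*(-64) + 82)/(2 - 19/(-188)) - 23679/25911 = (-576/5 + 82)/(2 - 19*(-1/188)) - 23679*1/25911 = -166/(5*(2 + 19/188)) - 2631/2879 = -166/(5*395/188) - 2631/2879 = -166/5*188/395 - 2631/2879 = -31208/1975 - 2631/2879 = -95044057/5686025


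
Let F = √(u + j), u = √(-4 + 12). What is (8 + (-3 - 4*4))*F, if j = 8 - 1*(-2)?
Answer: -11*√(10 + 2*√2) ≈ -39.398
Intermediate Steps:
u = 2*√2 (u = √8 = 2*√2 ≈ 2.8284)
j = 10 (j = 8 + 2 = 10)
F = √(10 + 2*√2) (F = √(2*√2 + 10) = √(10 + 2*√2) ≈ 3.5817)
(8 + (-3 - 4*4))*F = (8 + (-3 - 4*4))*√(10 + 2*√2) = (8 + (-3 - 16))*√(10 + 2*√2) = (8 - 19)*√(10 + 2*√2) = -11*√(10 + 2*√2)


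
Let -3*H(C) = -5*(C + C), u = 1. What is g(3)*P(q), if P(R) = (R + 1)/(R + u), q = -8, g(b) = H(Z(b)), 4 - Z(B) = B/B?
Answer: 10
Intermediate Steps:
Z(B) = 3 (Z(B) = 4 - B/B = 4 - 1*1 = 4 - 1 = 3)
H(C) = 10*C/3 (H(C) = -(-5)*(C + C)/3 = -(-5)*2*C/3 = -(-10)*C/3 = 10*C/3)
g(b) = 10 (g(b) = (10/3)*3 = 10)
P(R) = 1 (P(R) = (R + 1)/(R + 1) = (1 + R)/(1 + R) = 1)
g(3)*P(q) = 10*1 = 10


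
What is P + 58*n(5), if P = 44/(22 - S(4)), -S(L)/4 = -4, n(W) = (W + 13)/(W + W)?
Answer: 1676/15 ≈ 111.73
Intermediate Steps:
n(W) = (13 + W)/(2*W) (n(W) = (13 + W)/((2*W)) = (13 + W)*(1/(2*W)) = (13 + W)/(2*W))
S(L) = 16 (S(L) = -4*(-4) = 16)
P = 22/3 (P = 44/(22 - 1*16) = 44/(22 - 16) = 44/6 = 44*(⅙) = 22/3 ≈ 7.3333)
P + 58*n(5) = 22/3 + 58*((½)*(13 + 5)/5) = 22/3 + 58*((½)*(⅕)*18) = 22/3 + 58*(9/5) = 22/3 + 522/5 = 1676/15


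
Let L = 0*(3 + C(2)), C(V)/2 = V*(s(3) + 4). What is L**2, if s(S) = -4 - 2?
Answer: 0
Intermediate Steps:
s(S) = -6
C(V) = -4*V (C(V) = 2*(V*(-6 + 4)) = 2*(V*(-2)) = 2*(-2*V) = -4*V)
L = 0 (L = 0*(3 - 4*2) = 0*(3 - 8) = 0*(-5) = 0)
L**2 = 0**2 = 0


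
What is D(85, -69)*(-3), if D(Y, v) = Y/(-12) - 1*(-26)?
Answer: -227/4 ≈ -56.750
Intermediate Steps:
D(Y, v) = 26 - Y/12 (D(Y, v) = Y*(-1/12) + 26 = -Y/12 + 26 = 26 - Y/12)
D(85, -69)*(-3) = (26 - 1/12*85)*(-3) = (26 - 85/12)*(-3) = (227/12)*(-3) = -227/4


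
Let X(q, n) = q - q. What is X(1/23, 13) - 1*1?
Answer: -1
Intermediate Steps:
X(q, n) = 0
X(1/23, 13) - 1*1 = 0 - 1*1 = 0 - 1 = -1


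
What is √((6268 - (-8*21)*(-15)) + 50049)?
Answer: √53797 ≈ 231.94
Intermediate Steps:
√((6268 - (-8*21)*(-15)) + 50049) = √((6268 - (-168)*(-15)) + 50049) = √((6268 - 1*2520) + 50049) = √((6268 - 2520) + 50049) = √(3748 + 50049) = √53797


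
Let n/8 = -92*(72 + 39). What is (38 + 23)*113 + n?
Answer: -74803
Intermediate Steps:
n = -81696 (n = 8*(-92*(72 + 39)) = 8*(-92*111) = 8*(-10212) = -81696)
(38 + 23)*113 + n = (38 + 23)*113 - 81696 = 61*113 - 81696 = 6893 - 81696 = -74803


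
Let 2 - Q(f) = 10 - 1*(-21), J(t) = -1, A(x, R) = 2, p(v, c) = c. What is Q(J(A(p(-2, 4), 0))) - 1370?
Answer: -1399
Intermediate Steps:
Q(f) = -29 (Q(f) = 2 - (10 - 1*(-21)) = 2 - (10 + 21) = 2 - 1*31 = 2 - 31 = -29)
Q(J(A(p(-2, 4), 0))) - 1370 = -29 - 1370 = -1399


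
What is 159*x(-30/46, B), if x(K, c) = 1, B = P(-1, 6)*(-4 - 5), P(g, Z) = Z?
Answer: 159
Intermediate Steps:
B = -54 (B = 6*(-4 - 5) = 6*(-9) = -54)
159*x(-30/46, B) = 159*1 = 159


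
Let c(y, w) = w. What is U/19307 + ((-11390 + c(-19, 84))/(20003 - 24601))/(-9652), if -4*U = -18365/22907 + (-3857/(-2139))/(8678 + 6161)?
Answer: -364221716415294455/1490419177958679732588 ≈ -0.00024438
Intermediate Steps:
U = 15337582957/76534990026 (U = -(-18365/22907 + (-3857/(-2139))/(8678 + 6161))/4 = -(-18365*1/22907 - 3857*(-1/2139)/14839)/4 = -(-18365/22907 + (3857/2139)*(1/14839))/4 = -(-18365/22907 + 203/1670559)/4 = -¼*(-30675165914/38267495013) = 15337582957/76534990026 ≈ 0.20040)
U/19307 + ((-11390 + c(-19, 84))/(20003 - 24601))/(-9652) = (15337582957/76534990026)/19307 + ((-11390 + 84)/(20003 - 24601))/(-9652) = (15337582957/76534990026)*(1/19307) - 11306/(-4598)*(-1/9652) = 15337582957/1477661052431982 - 11306*(-1/4598)*(-1/9652) = 15337582957/1477661052431982 + (5653/2299)*(-1/9652) = 15337582957/1477661052431982 - 5653/22189948 = -364221716415294455/1490419177958679732588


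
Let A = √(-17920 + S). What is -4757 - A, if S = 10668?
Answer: -4757 - 14*I*√37 ≈ -4757.0 - 85.159*I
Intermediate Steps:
A = 14*I*√37 (A = √(-17920 + 10668) = √(-7252) = 14*I*√37 ≈ 85.159*I)
-4757 - A = -4757 - 14*I*√37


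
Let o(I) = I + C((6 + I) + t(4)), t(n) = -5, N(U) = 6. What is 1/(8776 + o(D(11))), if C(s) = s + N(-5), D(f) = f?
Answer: 1/8805 ≈ 0.00011357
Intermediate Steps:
C(s) = 6 + s (C(s) = s + 6 = 6 + s)
o(I) = 7 + 2*I (o(I) = I + (6 + ((6 + I) - 5)) = I + (6 + (1 + I)) = I + (7 + I) = 7 + 2*I)
1/(8776 + o(D(11))) = 1/(8776 + (7 + 2*11)) = 1/(8776 + (7 + 22)) = 1/(8776 + 29) = 1/8805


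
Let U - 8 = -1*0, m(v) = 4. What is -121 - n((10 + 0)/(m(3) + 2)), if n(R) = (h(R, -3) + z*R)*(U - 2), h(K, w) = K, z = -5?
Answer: -81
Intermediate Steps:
U = 8 (U = 8 - 1*0 = 8 + 0 = 8)
n(R) = -24*R (n(R) = (R - 5*R)*(8 - 2) = -4*R*6 = -24*R)
-121 - n((10 + 0)/(m(3) + 2)) = -121 - (-24)*(10 + 0)/(4 + 2) = -121 - (-24)*10/6 = -121 - (-24)*10*(⅙) = -121 - (-24)*5/3 = -121 - 1*(-40) = -121 + 40 = -81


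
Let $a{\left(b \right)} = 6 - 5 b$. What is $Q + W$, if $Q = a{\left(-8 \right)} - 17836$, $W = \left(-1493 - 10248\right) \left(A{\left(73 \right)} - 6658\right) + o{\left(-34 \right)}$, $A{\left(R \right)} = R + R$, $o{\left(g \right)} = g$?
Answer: $76439568$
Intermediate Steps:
$A{\left(R \right)} = 2 R$
$W = 76457358$ ($W = \left(-1493 - 10248\right) \left(2 \cdot 73 - 6658\right) - 34 = - 11741 \left(146 - 6658\right) - 34 = \left(-11741\right) \left(-6512\right) - 34 = 76457392 - 34 = 76457358$)
$Q = -17790$ ($Q = \left(6 - -40\right) - 17836 = \left(6 + 40\right) - 17836 = 46 - 17836 = -17790$)
$Q + W = -17790 + 76457358 = 76439568$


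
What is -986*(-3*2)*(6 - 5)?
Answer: 5916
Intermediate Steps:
-986*(-3*2)*(6 - 5) = -(-5916) = -986*(-6) = 5916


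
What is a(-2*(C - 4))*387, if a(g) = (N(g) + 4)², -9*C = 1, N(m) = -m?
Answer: 62092/9 ≈ 6899.1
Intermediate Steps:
C = -⅑ (C = -⅑*1 = -⅑ ≈ -0.11111)
a(g) = (4 - g)² (a(g) = (-g + 4)² = (4 - g)²)
a(-2*(C - 4))*387 = (-4 - 2*(-⅑ - 4))²*387 = (-4 - 2*(-37/9))²*387 = (-4 + 74/9)²*387 = (38/9)²*387 = (1444/81)*387 = 62092/9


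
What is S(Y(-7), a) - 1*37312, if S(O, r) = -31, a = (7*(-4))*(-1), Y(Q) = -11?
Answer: -37343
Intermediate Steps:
a = 28 (a = -28*(-1) = 28)
S(Y(-7), a) - 1*37312 = -31 - 1*37312 = -31 - 37312 = -37343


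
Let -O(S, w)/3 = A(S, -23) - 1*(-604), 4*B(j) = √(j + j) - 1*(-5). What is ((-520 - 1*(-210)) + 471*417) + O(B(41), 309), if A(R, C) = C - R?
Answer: 777431/4 + 3*√82/4 ≈ 1.9436e+5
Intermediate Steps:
B(j) = 5/4 + √2*√j/4 (B(j) = (√(j + j) - 1*(-5))/4 = (√(2*j) + 5)/4 = (√2*√j + 5)/4 = (5 + √2*√j)/4 = 5/4 + √2*√j/4)
O(S, w) = -1743 + 3*S (O(S, w) = -3*((-23 - S) - 1*(-604)) = -3*((-23 - S) + 604) = -3*(581 - S) = -1743 + 3*S)
((-520 - 1*(-210)) + 471*417) + O(B(41), 309) = ((-520 - 1*(-210)) + 471*417) + (-1743 + 3*(5/4 + √2*√41/4)) = ((-520 + 210) + 196407) + (-1743 + 3*(5/4 + √82/4)) = (-310 + 196407) + (-1743 + (15/4 + 3*√82/4)) = 196097 + (-6957/4 + 3*√82/4) = 777431/4 + 3*√82/4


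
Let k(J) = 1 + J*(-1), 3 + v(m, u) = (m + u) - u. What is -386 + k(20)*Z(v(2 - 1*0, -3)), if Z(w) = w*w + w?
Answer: -386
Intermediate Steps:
v(m, u) = -3 + m (v(m, u) = -3 + ((m + u) - u) = -3 + m)
k(J) = 1 - J
Z(w) = w + w**2 (Z(w) = w**2 + w = w + w**2)
-386 + k(20)*Z(v(2 - 1*0, -3)) = -386 + (1 - 1*20)*((-3 + (2 - 1*0))*(1 + (-3 + (2 - 1*0)))) = -386 + (1 - 20)*((-3 + (2 + 0))*(1 + (-3 + (2 + 0)))) = -386 - 19*(-3 + 2)*(1 + (-3 + 2)) = -386 - (-19)*(1 - 1) = -386 - (-19)*0 = -386 - 19*0 = -386 + 0 = -386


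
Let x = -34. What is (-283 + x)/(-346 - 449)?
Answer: 317/795 ≈ 0.39874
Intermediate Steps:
(-283 + x)/(-346 - 449) = (-283 - 34)/(-346 - 449) = -317/(-795) = -317*(-1/795) = 317/795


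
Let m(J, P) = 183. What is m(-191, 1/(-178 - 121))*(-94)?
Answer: -17202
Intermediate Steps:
m(-191, 1/(-178 - 121))*(-94) = 183*(-94) = -17202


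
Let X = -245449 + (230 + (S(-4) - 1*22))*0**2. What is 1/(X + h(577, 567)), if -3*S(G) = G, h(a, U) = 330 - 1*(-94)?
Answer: -1/245025 ≈ -4.0812e-6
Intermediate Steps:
h(a, U) = 424 (h(a, U) = 330 + 94 = 424)
S(G) = -G/3
X = -245449 (X = -245449 + (230 + (-1/3*(-4) - 1*22))*0**2 = -245449 + (230 + (4/3 - 22))*0 = -245449 + (230 - 62/3)*0 = -245449 + (628/3)*0 = -245449 + 0 = -245449)
1/(X + h(577, 567)) = 1/(-245449 + 424) = 1/(-245025) = -1/245025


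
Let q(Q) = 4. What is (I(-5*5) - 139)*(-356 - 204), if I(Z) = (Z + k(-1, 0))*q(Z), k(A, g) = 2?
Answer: 129360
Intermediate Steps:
I(Z) = 8 + 4*Z (I(Z) = (Z + 2)*4 = (2 + Z)*4 = 8 + 4*Z)
(I(-5*5) - 139)*(-356 - 204) = ((8 + 4*(-5*5)) - 139)*(-356 - 204) = ((8 + 4*(-25)) - 139)*(-560) = ((8 - 100) - 139)*(-560) = (-92 - 139)*(-560) = -231*(-560) = 129360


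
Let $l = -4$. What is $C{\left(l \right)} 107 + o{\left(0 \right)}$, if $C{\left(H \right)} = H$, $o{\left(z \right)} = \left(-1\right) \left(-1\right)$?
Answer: $-427$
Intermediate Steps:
$o{\left(z \right)} = 1$
$C{\left(l \right)} 107 + o{\left(0 \right)} = \left(-4\right) 107 + 1 = -428 + 1 = -427$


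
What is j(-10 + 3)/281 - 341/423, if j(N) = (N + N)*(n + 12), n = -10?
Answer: -107665/118863 ≈ -0.90579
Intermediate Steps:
j(N) = 4*N (j(N) = (N + N)*(-10 + 12) = (2*N)*2 = 4*N)
j(-10 + 3)/281 - 341/423 = (4*(-10 + 3))/281 - 341/423 = (4*(-7))*(1/281) - 341*1/423 = -28*1/281 - 341/423 = -28/281 - 341/423 = -107665/118863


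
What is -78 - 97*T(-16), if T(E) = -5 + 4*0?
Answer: 407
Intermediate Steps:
T(E) = -5 (T(E) = -5 + 0 = -5)
-78 - 97*T(-16) = -78 - 97*(-5) = -78 + 485 = 407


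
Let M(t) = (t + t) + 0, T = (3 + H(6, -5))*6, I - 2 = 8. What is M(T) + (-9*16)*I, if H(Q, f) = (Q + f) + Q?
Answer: -1320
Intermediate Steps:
H(Q, f) = f + 2*Q
I = 10 (I = 2 + 8 = 10)
T = 60 (T = (3 + (-5 + 2*6))*6 = (3 + (-5 + 12))*6 = (3 + 7)*6 = 10*6 = 60)
M(t) = 2*t (M(t) = 2*t + 0 = 2*t)
M(T) + (-9*16)*I = 2*60 - 9*16*10 = 120 - 144*10 = 120 - 1440 = -1320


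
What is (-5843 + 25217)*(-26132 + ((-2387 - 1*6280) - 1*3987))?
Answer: -751439964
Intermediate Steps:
(-5843 + 25217)*(-26132 + ((-2387 - 1*6280) - 1*3987)) = 19374*(-26132 + ((-2387 - 6280) - 3987)) = 19374*(-26132 + (-8667 - 3987)) = 19374*(-26132 - 12654) = 19374*(-38786) = -751439964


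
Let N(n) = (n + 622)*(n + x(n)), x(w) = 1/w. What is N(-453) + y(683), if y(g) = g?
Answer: -34371091/453 ≈ -75874.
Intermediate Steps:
N(n) = (622 + n)*(n + 1/n) (N(n) = (n + 622)*(n + 1/n) = (622 + n)*(n + 1/n))
N(-453) + y(683) = (1 + (-453)² + 622*(-453) + 622/(-453)) + 683 = (1 + 205209 - 281766 + 622*(-1/453)) + 683 = (1 + 205209 - 281766 - 622/453) + 683 = -34680490/453 + 683 = -34371091/453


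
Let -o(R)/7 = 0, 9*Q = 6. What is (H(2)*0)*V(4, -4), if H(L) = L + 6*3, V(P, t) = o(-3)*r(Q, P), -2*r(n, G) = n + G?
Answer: 0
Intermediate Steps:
Q = ⅔ (Q = (⅑)*6 = ⅔ ≈ 0.66667)
r(n, G) = -G/2 - n/2 (r(n, G) = -(n + G)/2 = -(G + n)/2 = -G/2 - n/2)
o(R) = 0 (o(R) = -7*0 = 0)
V(P, t) = 0 (V(P, t) = 0*(-P/2 - ½*⅔) = 0*(-P/2 - ⅓) = 0*(-⅓ - P/2) = 0)
H(L) = 18 + L (H(L) = L + 18 = 18 + L)
(H(2)*0)*V(4, -4) = ((18 + 2)*0)*0 = (20*0)*0 = 0*0 = 0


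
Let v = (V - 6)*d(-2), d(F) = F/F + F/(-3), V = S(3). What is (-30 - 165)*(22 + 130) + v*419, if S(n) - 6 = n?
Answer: -27545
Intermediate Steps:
S(n) = 6 + n
V = 9 (V = 6 + 3 = 9)
d(F) = 1 - F/3 (d(F) = 1 + F*(-1/3) = 1 - F/3)
v = 5 (v = (9 - 6)*(1 - 1/3*(-2)) = 3*(1 + 2/3) = 3*(5/3) = 5)
(-30 - 165)*(22 + 130) + v*419 = (-30 - 165)*(22 + 130) + 5*419 = -195*152 + 2095 = -29640 + 2095 = -27545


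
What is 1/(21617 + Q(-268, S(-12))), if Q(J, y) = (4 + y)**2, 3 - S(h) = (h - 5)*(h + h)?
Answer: 1/182418 ≈ 5.4819e-6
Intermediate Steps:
S(h) = 3 - 2*h*(-5 + h) (S(h) = 3 - (h - 5)*(h + h) = 3 - (-5 + h)*2*h = 3 - 2*h*(-5 + h))
1/(21617 + Q(-268, S(-12))) = 1/(21617 + (4 + (3 - 2*(-12)**2 + 10*(-12)))**2) = 1/(21617 + (4 + (3 - 2*144 - 120))**2) = 1/(21617 + (4 + (3 - 288 - 120))**2) = 1/(21617 + (4 - 405)**2) = 1/(21617 + (-401)**2) = 1/(21617 + 160801) = 1/182418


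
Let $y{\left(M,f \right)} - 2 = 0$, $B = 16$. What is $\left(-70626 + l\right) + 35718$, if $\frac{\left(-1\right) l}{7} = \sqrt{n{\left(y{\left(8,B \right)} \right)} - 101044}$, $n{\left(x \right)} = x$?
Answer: $-34908 - 7 i \sqrt{101042} \approx -34908.0 - 2225.1 i$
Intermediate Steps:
$y{\left(M,f \right)} = 2$ ($y{\left(M,f \right)} = 2 + 0 = 2$)
$l = - 7 i \sqrt{101042}$ ($l = - 7 \sqrt{2 - 101044} = - 7 \sqrt{-101042} = - 7 i \sqrt{101042} \approx - 2225.1 i$)
$\left(-70626 + l\right) + 35718 = \left(-70626 - 7 i \sqrt{101042}\right) + 35718 = -34908 - 7 i \sqrt{101042}$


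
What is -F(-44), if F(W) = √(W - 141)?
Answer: -I*√185 ≈ -13.601*I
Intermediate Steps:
F(W) = √(-141 + W)
-F(-44) = -√(-141 - 44) = -√(-185) = -I*√185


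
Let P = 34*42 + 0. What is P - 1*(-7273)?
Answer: 8701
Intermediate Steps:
P = 1428 (P = 1428 + 0 = 1428)
P - 1*(-7273) = 1428 - 1*(-7273) = 1428 + 7273 = 8701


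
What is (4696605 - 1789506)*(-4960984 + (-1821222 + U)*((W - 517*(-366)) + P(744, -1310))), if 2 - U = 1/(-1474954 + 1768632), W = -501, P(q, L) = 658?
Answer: -294463664393543080351929/293678 ≈ -1.0027e+18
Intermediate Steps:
U = 587355/293678 (U = 2 - 1/(-1474954 + 1768632) = 2 - 1/293678 = 587355/293678 ≈ 2.0000)
(4696605 - 1789506)*(-4960984 + (-1821222 + U)*((W - 517*(-366)) + P(744, -1310))) = (4696605 - 1789506)*(-4960984 + (-1821222 + 587355/293678)*((-501 - 517*(-366)) + 658)) = 2907099*(-4960984 - 534852247161*((-501 + 189222) + 658)/293678) = 2907099*(-4960984 - 534852247161*(188721 + 658)/293678) = 2907099*(-4960984 - 534852247161/293678*189379) = 2907099*(-4960984 - 101289783715103019/293678) = 2907099*(-101291240646962171/293678) = -294463664393543080351929/293678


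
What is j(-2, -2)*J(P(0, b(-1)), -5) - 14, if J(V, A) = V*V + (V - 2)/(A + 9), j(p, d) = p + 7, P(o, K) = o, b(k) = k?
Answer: -33/2 ≈ -16.500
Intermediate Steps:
j(p, d) = 7 + p
J(V, A) = V² + (-2 + V)/(9 + A)
j(-2, -2)*J(P(0, b(-1)), -5) - 14 = (7 - 2)*((-2 + 0 + 9*0² - 5*0²)/(9 - 5)) - 14 = 5*((-2 + 0 + 9*0 - 5*0)/4) - 14 = 5*((-2 + 0 + 0 + 0)/4) - 14 = 5*((¼)*(-2)) - 14 = 5*(-½) - 14 = -5/2 - 14 = -33/2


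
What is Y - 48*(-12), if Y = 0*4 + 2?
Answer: 578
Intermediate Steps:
Y = 2 (Y = 0 + 2 = 2)
Y - 48*(-12) = 2 - 48*(-12) = 2 + 576 = 578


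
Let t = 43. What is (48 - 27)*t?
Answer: 903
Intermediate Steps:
(48 - 27)*t = (48 - 27)*43 = 21*43 = 903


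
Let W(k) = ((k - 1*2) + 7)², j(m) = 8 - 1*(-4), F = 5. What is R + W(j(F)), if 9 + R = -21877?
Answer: -21597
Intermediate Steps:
j(m) = 12 (j(m) = 8 + 4 = 12)
R = -21886 (R = -9 - 21877 = -21886)
W(k) = (5 + k)² (W(k) = ((k - 2) + 7)² = ((-2 + k) + 7)² = (5 + k)²)
R + W(j(F)) = -21886 + (5 + 12)² = -21886 + 17² = -21886 + 289 = -21597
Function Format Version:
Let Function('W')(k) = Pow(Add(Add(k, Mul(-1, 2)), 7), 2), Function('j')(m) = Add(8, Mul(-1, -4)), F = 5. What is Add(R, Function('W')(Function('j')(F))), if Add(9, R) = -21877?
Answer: -21597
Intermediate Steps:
Function('j')(m) = 12 (Function('j')(m) = Add(8, 4) = 12)
R = -21886 (R = Add(-9, -21877) = -21886)
Function('W')(k) = Pow(Add(5, k), 2) (Function('W')(k) = Pow(Add(Add(k, -2), 7), 2) = Pow(Add(Add(-2, k), 7), 2) = Pow(Add(5, k), 2))
Add(R, Function('W')(Function('j')(F))) = Add(-21886, Pow(Add(5, 12), 2)) = Add(-21886, Pow(17, 2)) = Add(-21886, 289) = -21597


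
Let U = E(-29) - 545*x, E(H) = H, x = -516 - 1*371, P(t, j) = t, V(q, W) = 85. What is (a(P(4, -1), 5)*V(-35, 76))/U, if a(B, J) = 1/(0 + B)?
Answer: 85/1933544 ≈ 4.3961e-5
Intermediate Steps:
x = -887 (x = -516 - 371 = -887)
a(B, J) = 1/B
U = 483386 (U = -29 - 545*(-887) = -29 + 483415 = 483386)
(a(P(4, -1), 5)*V(-35, 76))/U = (85/4)/483386 = ((1/4)*85)*(1/483386) = (85/4)*(1/483386) = 85/1933544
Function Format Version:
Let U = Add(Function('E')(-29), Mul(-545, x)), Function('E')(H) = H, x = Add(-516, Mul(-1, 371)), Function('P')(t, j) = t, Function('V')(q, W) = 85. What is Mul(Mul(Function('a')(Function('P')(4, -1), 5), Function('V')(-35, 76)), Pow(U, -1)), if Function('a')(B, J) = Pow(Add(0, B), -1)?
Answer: Rational(85, 1933544) ≈ 4.3961e-5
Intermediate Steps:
x = -887 (x = Add(-516, -371) = -887)
Function('a')(B, J) = Pow(B, -1)
U = 483386 (U = Add(-29, Mul(-545, -887)) = Add(-29, 483415) = 483386)
Mul(Mul(Function('a')(Function('P')(4, -1), 5), Function('V')(-35, 76)), Pow(U, -1)) = Mul(Mul(Pow(4, -1), 85), Pow(483386, -1)) = Mul(Mul(Rational(1, 4), 85), Rational(1, 483386)) = Mul(Rational(85, 4), Rational(1, 483386)) = Rational(85, 1933544)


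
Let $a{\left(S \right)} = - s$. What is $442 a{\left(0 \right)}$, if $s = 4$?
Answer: $-1768$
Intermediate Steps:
$a{\left(S \right)} = -4$ ($a{\left(S \right)} = \left(-1\right) 4 = -4$)
$442 a{\left(0 \right)} = 442 \left(-4\right) = -1768$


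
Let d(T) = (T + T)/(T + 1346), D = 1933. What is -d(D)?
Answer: -3866/3279 ≈ -1.1790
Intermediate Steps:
d(T) = 2*T/(1346 + T) (d(T) = (2*T)/(1346 + T) = 2*T/(1346 + T))
-d(D) = -2*1933/(1346 + 1933) = -2*1933/3279 = -1*3866/3279 = -3866/3279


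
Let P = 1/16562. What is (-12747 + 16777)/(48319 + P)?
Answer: 66744860/800259279 ≈ 0.083404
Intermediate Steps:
P = 1/16562 ≈ 6.0379e-5
(-12747 + 16777)/(48319 + P) = (-12747 + 16777)/(48319 + 1/16562) = 4030/(800259279/16562) = 4030*(16562/800259279) = 66744860/800259279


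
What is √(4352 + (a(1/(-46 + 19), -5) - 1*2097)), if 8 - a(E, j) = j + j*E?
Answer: √183693/9 ≈ 47.622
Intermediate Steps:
a(E, j) = 8 - j - E*j (a(E, j) = 8 - (j + j*E) = 8 - (j + E*j) = 8 + (-j - E*j) = 8 - j - E*j)
√(4352 + (a(1/(-46 + 19), -5) - 1*2097)) = √(4352 + ((8 - 1*(-5) - 1*(-5)/(-46 + 19)) - 1*2097)) = √(4352 + ((8 + 5 - 1*(-5)/(-27)) - 2097)) = √(4352 + ((8 + 5 - 1*(-1/27)*(-5)) - 2097)) = √(4352 + ((8 + 5 - 5/27) - 2097)) = √(4352 + (346/27 - 2097)) = √(4352 - 56273/27) = √(61231/27) = √183693/9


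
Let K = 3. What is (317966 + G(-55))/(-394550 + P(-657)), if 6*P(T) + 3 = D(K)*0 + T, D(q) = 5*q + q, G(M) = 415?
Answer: -45483/56380 ≈ -0.80672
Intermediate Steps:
D(q) = 6*q
P(T) = -½ + T/6 (P(T) = -½ + ((6*3)*0 + T)/6 = -½ + (18*0 + T)/6 = -½ + (0 + T)/6 = -½ + T/6)
(317966 + G(-55))/(-394550 + P(-657)) = (317966 + 415)/(-394550 + (-½ + (⅙)*(-657))) = 318381/(-394550 + (-½ - 219/2)) = 318381/(-394550 - 110) = 318381/(-394660) = 318381*(-1/394660) = -45483/56380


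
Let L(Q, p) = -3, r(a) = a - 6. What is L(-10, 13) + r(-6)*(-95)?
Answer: 1137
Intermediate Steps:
r(a) = -6 + a
L(-10, 13) + r(-6)*(-95) = -3 + (-6 - 6)*(-95) = -3 - 12*(-95) = -3 + 1140 = 1137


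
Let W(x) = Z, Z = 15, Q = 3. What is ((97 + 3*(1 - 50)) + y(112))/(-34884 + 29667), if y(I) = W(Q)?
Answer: 35/5217 ≈ 0.0067088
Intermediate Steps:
W(x) = 15
y(I) = 15
((97 + 3*(1 - 50)) + y(112))/(-34884 + 29667) = ((97 + 3*(1 - 50)) + 15)/(-34884 + 29667) = ((97 + 3*(-49)) + 15)/(-5217) = ((97 - 147) + 15)*(-1/5217) = (-50 + 15)*(-1/5217) = -35*(-1/5217) = 35/5217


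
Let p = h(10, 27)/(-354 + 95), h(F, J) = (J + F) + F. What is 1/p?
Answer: -259/47 ≈ -5.5106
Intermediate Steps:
h(F, J) = J + 2*F (h(F, J) = (F + J) + F = J + 2*F)
p = -47/259 (p = (27 + 2*10)/(-354 + 95) = (27 + 20)/(-259) = -1/259*47 = -47/259 ≈ -0.18147)
1/p = 1/(-47/259) = -259/47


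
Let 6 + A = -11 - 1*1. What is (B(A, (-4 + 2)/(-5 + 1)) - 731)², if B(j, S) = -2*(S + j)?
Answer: 484416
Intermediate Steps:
A = -18 (A = -6 + (-11 - 1*1) = -6 + (-11 - 1) = -6 - 12 = -18)
B(j, S) = -2*S - 2*j
(B(A, (-4 + 2)/(-5 + 1)) - 731)² = ((-2*(-4 + 2)/(-5 + 1) - 2*(-18)) - 731)² = ((-2*(-2)/(-4) + 36) - 731)² = ((-(-1)*(-2)/2 + 36) - 731)² = ((-2*½ + 36) - 731)² = ((-1 + 36) - 731)² = (35 - 731)² = (-696)² = 484416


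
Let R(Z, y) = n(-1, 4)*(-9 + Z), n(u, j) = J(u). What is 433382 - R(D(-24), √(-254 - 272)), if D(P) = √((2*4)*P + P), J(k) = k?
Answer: 433373 + 6*I*√6 ≈ 4.3337e+5 + 14.697*I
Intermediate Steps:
n(u, j) = u
D(P) = 3*√P (D(P) = √(8*P + P) = √(9*P) = 3*√P)
R(Z, y) = 9 - Z (R(Z, y) = -(-9 + Z) = 9 - Z)
433382 - R(D(-24), √(-254 - 272)) = 433382 - (9 - 3*√(-24)) = 433382 - (9 - 3*2*I*√6) = 433382 - (9 - 6*I*√6) = 433382 + (-9 + 6*I*√6) = 433373 + 6*I*√6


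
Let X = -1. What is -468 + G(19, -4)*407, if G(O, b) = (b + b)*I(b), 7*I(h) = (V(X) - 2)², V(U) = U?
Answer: -32580/7 ≈ -4654.3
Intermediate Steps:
I(h) = 9/7 (I(h) = (-1 - 2)²/7 = (⅐)*(-3)² = (⅐)*9 = 9/7)
G(O, b) = 18*b/7 (G(O, b) = (b + b)*(9/7) = (2*b)*(9/7) = 18*b/7)
-468 + G(19, -4)*407 = -468 + ((18/7)*(-4))*407 = -468 - 72/7*407 = -468 - 29304/7 = -32580/7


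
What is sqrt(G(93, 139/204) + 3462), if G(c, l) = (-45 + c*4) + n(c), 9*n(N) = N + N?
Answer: sqrt(34287)/3 ≈ 61.722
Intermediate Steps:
n(N) = 2*N/9 (n(N) = (N + N)/9 = (2*N)/9 = 2*N/9)
G(c, l) = -45 + 38*c/9 (G(c, l) = (-45 + c*4) + 2*c/9 = (-45 + 4*c) + 2*c/9 = -45 + 38*c/9)
sqrt(G(93, 139/204) + 3462) = sqrt((-45 + (38/9)*93) + 3462) = sqrt((-45 + 1178/3) + 3462) = sqrt(1043/3 + 3462) = sqrt(11429/3) = sqrt(34287)/3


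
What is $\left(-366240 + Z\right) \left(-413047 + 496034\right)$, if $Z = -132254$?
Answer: $-41368521578$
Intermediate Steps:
$\left(-366240 + Z\right) \left(-413047 + 496034\right) = \left(-366240 - 132254\right) \left(-413047 + 496034\right) = \left(-498494\right) 82987 = -41368521578$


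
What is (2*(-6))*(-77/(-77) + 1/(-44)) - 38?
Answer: -547/11 ≈ -49.727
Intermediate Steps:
(2*(-6))*(-77/(-77) + 1/(-44)) - 38 = -12*(-77*(-1/77) + 1*(-1/44)) - 38 = -12*(1 - 1/44) - 38 = -12*43/44 - 38 = -129/11 - 38 = -547/11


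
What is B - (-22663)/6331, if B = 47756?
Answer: 302365899/6331 ≈ 47760.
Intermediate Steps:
B - (-22663)/6331 = 47756 - (-22663)/6331 = 47756 - 1*(-22663/6331) = 47756 + 22663/6331 = 302365899/6331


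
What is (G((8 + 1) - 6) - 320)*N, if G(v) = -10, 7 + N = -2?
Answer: 2970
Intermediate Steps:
N = -9 (N = -7 - 2 = -9)
(G((8 + 1) - 6) - 320)*N = (-10 - 320)*(-9) = -330*(-9) = 2970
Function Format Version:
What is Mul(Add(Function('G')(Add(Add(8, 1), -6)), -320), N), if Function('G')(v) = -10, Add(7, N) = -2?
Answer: 2970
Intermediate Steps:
N = -9 (N = Add(-7, -2) = -9)
Mul(Add(Function('G')(Add(Add(8, 1), -6)), -320), N) = Mul(Add(-10, -320), -9) = Mul(-330, -9) = 2970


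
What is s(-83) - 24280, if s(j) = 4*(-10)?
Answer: -24320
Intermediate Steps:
s(j) = -40
s(-83) - 24280 = -40 - 24280 = -24320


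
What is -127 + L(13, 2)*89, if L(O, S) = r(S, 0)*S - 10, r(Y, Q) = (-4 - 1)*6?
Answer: -6357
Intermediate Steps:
r(Y, Q) = -30 (r(Y, Q) = -5*6 = -30)
L(O, S) = -10 - 30*S (L(O, S) = -30*S - 10 = -10 - 30*S)
-127 + L(13, 2)*89 = -127 + (-10 - 30*2)*89 = -127 + (-10 - 60)*89 = -127 - 70*89 = -127 - 6230 = -6357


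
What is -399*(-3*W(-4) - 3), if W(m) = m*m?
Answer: 20349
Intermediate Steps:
W(m) = m²
-399*(-3*W(-4) - 3) = -399*(-3*(-4)² - 3) = -399*(-3*16 - 3) = -399*(-48 - 3) = -399*(-51) = 20349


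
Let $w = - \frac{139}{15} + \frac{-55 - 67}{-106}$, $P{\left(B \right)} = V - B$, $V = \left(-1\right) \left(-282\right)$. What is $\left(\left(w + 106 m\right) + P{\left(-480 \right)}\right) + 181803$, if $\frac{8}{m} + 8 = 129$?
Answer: $\frac{17561733643}{96195} \approx 1.8256 \cdot 10^{5}$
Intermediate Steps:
$m = \frac{8}{121}$ ($m = \frac{8}{-8 + 129} = \frac{8}{121} \approx 0.066116$)
$V = 282$
$P{\left(B \right)} = 282 - B$
$w = - \frac{6452}{795}$ ($w = \left(-139\right) \frac{1}{15} + \left(-55 - 67\right) \left(- \frac{1}{106}\right) = - \frac{139}{15} - - \frac{61}{53} = - \frac{139}{15} + \frac{61}{53} = - \frac{6452}{795} \approx -8.1157$)
$\left(\left(w + 106 m\right) + P{\left(-480 \right)}\right) + 181803 = \left(\left(- \frac{6452}{795} + 106 \cdot \frac{8}{121}\right) + \left(282 - -480\right)\right) + 181803 = \left(\left(- \frac{6452}{795} + \frac{848}{121}\right) + \left(282 + 480\right)\right) + 181803 = \left(- \frac{106532}{96195} + 762\right) + 181803 = \frac{73194058}{96195} + 181803 = \frac{17561733643}{96195}$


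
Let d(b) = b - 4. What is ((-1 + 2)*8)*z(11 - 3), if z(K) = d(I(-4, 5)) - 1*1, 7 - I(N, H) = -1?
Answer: 24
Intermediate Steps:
I(N, H) = 8 (I(N, H) = 7 - 1*(-1) = 7 + 1 = 8)
d(b) = -4 + b
z(K) = 3 (z(K) = (-4 + 8) - 1*1 = 4 - 1 = 3)
((-1 + 2)*8)*z(11 - 3) = ((-1 + 2)*8)*3 = (1*8)*3 = 8*3 = 24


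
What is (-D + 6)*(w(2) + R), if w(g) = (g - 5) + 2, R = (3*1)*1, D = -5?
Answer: 22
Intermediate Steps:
R = 3 (R = 3*1 = 3)
w(g) = -3 + g (w(g) = (-5 + g) + 2 = -3 + g)
(-D + 6)*(w(2) + R) = (-1*(-5) + 6)*((-3 + 2) + 3) = (5 + 6)*(-1 + 3) = 11*2 = 22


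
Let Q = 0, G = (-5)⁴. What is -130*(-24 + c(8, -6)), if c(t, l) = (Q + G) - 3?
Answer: -77740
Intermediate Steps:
G = 625
c(t, l) = 622 (c(t, l) = (0 + 625) - 3 = 625 - 3 = 622)
-130*(-24 + c(8, -6)) = -130*(-24 + 622) = -130*598 = -77740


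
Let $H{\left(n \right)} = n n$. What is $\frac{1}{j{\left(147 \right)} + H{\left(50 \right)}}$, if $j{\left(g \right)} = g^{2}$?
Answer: $\frac{1}{24109} \approx 4.1478 \cdot 10^{-5}$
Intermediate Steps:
$H{\left(n \right)} = n^{2}$
$\frac{1}{j{\left(147 \right)} + H{\left(50 \right)}} = \frac{1}{147^{2} + 50^{2}} = \frac{1}{21609 + 2500} = \frac{1}{24109}$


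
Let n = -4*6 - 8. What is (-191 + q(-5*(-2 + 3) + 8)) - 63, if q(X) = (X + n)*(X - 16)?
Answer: 123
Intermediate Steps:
n = -32 (n = -24 - 8 = -32)
q(X) = (-32 + X)*(-16 + X) (q(X) = (X - 32)*(X - 16) = (-32 + X)*(-16 + X))
(-191 + q(-5*(-2 + 3) + 8)) - 63 = (-191 + (512 + (-5*(-2 + 3) + 8)² - 48*(-5*(-2 + 3) + 8))) - 63 = (-191 + (512 + (-5*1 + 8)² - 48*(-5*1 + 8))) - 63 = (-191 + (512 + (-5 + 8)² - 48*(-5 + 8))) - 63 = (-191 + (512 + 3² - 48*3)) - 63 = (-191 + (512 + 9 - 144)) - 63 = (-191 + 377) - 63 = 186 - 63 = 123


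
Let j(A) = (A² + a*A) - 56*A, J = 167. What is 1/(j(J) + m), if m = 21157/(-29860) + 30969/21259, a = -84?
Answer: 634793740/2862759931337 ≈ 0.00022174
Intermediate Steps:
j(A) = A² - 140*A (j(A) = (A² - 84*A) - 56*A = A² - 140*A)
m = 474957677/634793740 (m = 21157*(-1/29860) + 30969*(1/21259) = -21157/29860 + 30969/21259 = 474957677/634793740 ≈ 0.74821)
1/(j(J) + m) = 1/(167*(-140 + 167) + 474957677/634793740) = 1/(167*27 + 474957677/634793740) = 1/(4509 + 474957677/634793740) = 1/(2862759931337/634793740) = 634793740/2862759931337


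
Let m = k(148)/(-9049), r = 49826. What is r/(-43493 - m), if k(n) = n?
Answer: -450875474/393568009 ≈ -1.1456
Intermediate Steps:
m = -148/9049 (m = 148/(-9049) = 148*(-1/9049) = -148/9049 ≈ -0.016355)
r/(-43493 - m) = 49826/(-43493 - 1*(-148/9049)) = 49826/(-43493 + 148/9049) = 49826/(-393568009/9049) = 49826*(-9049/393568009) = -450875474/393568009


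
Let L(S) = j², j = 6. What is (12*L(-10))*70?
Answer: 30240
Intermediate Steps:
L(S) = 36 (L(S) = 6² = 36)
(12*L(-10))*70 = (12*36)*70 = 432*70 = 30240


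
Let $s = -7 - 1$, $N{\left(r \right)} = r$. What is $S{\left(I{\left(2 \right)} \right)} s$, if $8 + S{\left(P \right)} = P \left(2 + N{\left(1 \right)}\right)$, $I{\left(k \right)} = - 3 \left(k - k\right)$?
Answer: $64$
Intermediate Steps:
$I{\left(k \right)} = 0$ ($I{\left(k \right)} = \left(-3\right) 0 = 0$)
$s = -8$
$S{\left(P \right)} = -8 + 3 P$ ($S{\left(P \right)} = -8 + P \left(2 + 1\right) = -8 + P 3 = -8 + 3 P$)
$S{\left(I{\left(2 \right)} \right)} s = \left(-8 + 3 \cdot 0\right) \left(-8\right) = \left(-8 + 0\right) \left(-8\right) = \left(-8\right) \left(-8\right) = 64$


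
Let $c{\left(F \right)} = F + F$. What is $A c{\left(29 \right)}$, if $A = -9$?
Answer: $-522$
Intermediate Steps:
$c{\left(F \right)} = 2 F$
$A c{\left(29 \right)} = - 9 \cdot 2 \cdot 29 = \left(-9\right) 58 = -522$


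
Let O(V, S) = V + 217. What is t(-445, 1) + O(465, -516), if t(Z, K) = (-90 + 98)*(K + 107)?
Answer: 1546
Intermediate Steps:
t(Z, K) = 856 + 8*K (t(Z, K) = 8*(107 + K) = 856 + 8*K)
O(V, S) = 217 + V
t(-445, 1) + O(465, -516) = (856 + 8*1) + (217 + 465) = (856 + 8) + 682 = 864 + 682 = 1546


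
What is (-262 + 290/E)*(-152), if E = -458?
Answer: 9141736/229 ≈ 39920.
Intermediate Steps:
(-262 + 290/E)*(-152) = (-262 + 290/(-458))*(-152) = (-262 + 290*(-1/458))*(-152) = (-262 - 145/229)*(-152) = -60143/229*(-152) = 9141736/229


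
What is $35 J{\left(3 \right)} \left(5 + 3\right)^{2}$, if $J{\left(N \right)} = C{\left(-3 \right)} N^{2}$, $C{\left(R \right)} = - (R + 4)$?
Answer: $-20160$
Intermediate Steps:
$C{\left(R \right)} = -4 - R$ ($C{\left(R \right)} = - (4 + R) = -4 - R$)
$J{\left(N \right)} = - N^{2}$ ($J{\left(N \right)} = \left(-4 - -3\right) N^{2} = \left(-4 + 3\right) N^{2} = - N^{2}$)
$35 J{\left(3 \right)} \left(5 + 3\right)^{2} = 35 \left(- 3^{2}\right) \left(5 + 3\right)^{2} = 35 \left(\left(-1\right) 9\right) 8^{2} = 35 \left(-9\right) 64 = \left(-315\right) 64 = -20160$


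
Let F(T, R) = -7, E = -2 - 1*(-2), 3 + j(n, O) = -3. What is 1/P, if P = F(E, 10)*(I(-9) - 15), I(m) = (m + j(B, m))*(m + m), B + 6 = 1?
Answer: -1/1785 ≈ -0.00056022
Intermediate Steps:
B = -5 (B = -6 + 1 = -5)
j(n, O) = -6 (j(n, O) = -3 - 3 = -6)
E = 0 (E = -2 + 2 = 0)
I(m) = 2*m*(-6 + m) (I(m) = (m - 6)*(m + m) = (-6 + m)*(2*m) = 2*m*(-6 + m))
P = -1785 (P = -7*(2*(-9)*(-6 - 9) - 15) = -7*(2*(-9)*(-15) - 15) = -7*(270 - 15) = -7*255 = -1785)
1/P = 1/(-1785) = -1/1785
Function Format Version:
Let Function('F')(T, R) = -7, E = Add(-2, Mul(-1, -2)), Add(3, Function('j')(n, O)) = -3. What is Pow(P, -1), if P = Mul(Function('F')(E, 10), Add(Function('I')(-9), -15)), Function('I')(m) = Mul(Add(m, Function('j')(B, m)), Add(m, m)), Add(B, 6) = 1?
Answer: Rational(-1, 1785) ≈ -0.00056022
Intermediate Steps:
B = -5 (B = Add(-6, 1) = -5)
Function('j')(n, O) = -6 (Function('j')(n, O) = Add(-3, -3) = -6)
E = 0 (E = Add(-2, 2) = 0)
Function('I')(m) = Mul(2, m, Add(-6, m)) (Function('I')(m) = Mul(Add(m, -6), Add(m, m)) = Mul(Add(-6, m), Mul(2, m)) = Mul(2, m, Add(-6, m)))
P = -1785 (P = Mul(-7, Add(Mul(2, -9, Add(-6, -9)), -15)) = Mul(-7, Add(Mul(2, -9, -15), -15)) = Mul(-7, Add(270, -15)) = Mul(-7, 255) = -1785)
Pow(P, -1) = Pow(-1785, -1) = Rational(-1, 1785)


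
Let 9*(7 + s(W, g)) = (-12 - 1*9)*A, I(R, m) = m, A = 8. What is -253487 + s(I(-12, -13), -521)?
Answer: -760538/3 ≈ -2.5351e+5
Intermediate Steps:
s(W, g) = -77/3 (s(W, g) = -7 + ((-12 - 1*9)*8)/9 = -7 + ((-12 - 9)*8)/9 = -7 + (-21*8)/9 = -7 + (1/9)*(-168) = -7 - 56/3 = -77/3)
-253487 + s(I(-12, -13), -521) = -253487 - 77/3 = -760538/3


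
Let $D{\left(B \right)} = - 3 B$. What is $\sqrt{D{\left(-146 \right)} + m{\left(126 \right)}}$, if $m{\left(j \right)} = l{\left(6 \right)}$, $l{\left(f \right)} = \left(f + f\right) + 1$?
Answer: $\sqrt{451} \approx 21.237$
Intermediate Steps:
$l{\left(f \right)} = 1 + 2 f$ ($l{\left(f \right)} = 2 f + 1 = 1 + 2 f$)
$m{\left(j \right)} = 13$ ($m{\left(j \right)} = 1 + 2 \cdot 6 = 1 + 12 = 13$)
$\sqrt{D{\left(-146 \right)} + m{\left(126 \right)}} = \sqrt{\left(-3\right) \left(-146\right) + 13} = \sqrt{438 + 13} = \sqrt{451}$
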